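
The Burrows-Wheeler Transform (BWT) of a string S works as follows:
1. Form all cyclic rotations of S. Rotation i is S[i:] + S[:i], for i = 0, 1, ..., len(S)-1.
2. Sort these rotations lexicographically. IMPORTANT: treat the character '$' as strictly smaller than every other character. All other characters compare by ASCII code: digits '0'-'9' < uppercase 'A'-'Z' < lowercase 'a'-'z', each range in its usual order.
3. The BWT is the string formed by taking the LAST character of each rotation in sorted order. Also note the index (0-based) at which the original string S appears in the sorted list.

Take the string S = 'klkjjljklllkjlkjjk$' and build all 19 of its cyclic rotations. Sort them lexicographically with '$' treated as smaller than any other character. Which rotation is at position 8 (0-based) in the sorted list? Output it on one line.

All 19 rotations (rotation i = S[i:]+S[:i]):
  rot[0] = klkjjljklllkjlkjjk$
  rot[1] = lkjjljklllkjlkjjk$k
  rot[2] = kjjljklllkjlkjjk$kl
  rot[3] = jjljklllkjlkjjk$klk
  rot[4] = jljklllkjlkjjk$klkj
  rot[5] = ljklllkjlkjjk$klkjj
  rot[6] = jklllkjlkjjk$klkjjl
  rot[7] = klllkjlkjjk$klkjjlj
  rot[8] = lllkjlkjjk$klkjjljk
  rot[9] = llkjlkjjk$klkjjljkl
  rot[10] = lkjlkjjk$klkjjljkll
  rot[11] = kjlkjjk$klkjjljklll
  rot[12] = jlkjjk$klkjjljklllk
  rot[13] = lkjjk$klkjjljklllkj
  rot[14] = kjjk$klkjjljklllkjl
  rot[15] = jjk$klkjjljklllkjlk
  rot[16] = jk$klkjjljklllkjlkj
  rot[17] = k$klkjjljklllkjlkjj
  rot[18] = $klkjjljklllkjlkjjk
Sorted (with $ < everything):
  sorted[0] = $klkjjljklllkjlkjjk
  sorted[1] = jjk$klkjjljklllkjlk
  sorted[2] = jjljklllkjlkjjk$klk
  sorted[3] = jk$klkjjljklllkjlkj
  sorted[4] = jklllkjlkjjk$klkjjl
  sorted[5] = jljklllkjlkjjk$klkj
  sorted[6] = jlkjjk$klkjjljklllk
  sorted[7] = k$klkjjljklllkjlkjj
  sorted[8] = kjjk$klkjjljklllkjl
  sorted[9] = kjjljklllkjlkjjk$kl
  sorted[10] = kjlkjjk$klkjjljklll
  sorted[11] = klkjjljklllkjlkjjk$
  sorted[12] = klllkjlkjjk$klkjjlj
  sorted[13] = ljklllkjlkjjk$klkjj
  sorted[14] = lkjjk$klkjjljklllkj
  sorted[15] = lkjjljklllkjlkjjk$k
  sorted[16] = lkjlkjjk$klkjjljkll
  sorted[17] = llkjlkjjk$klkjjljkl
  sorted[18] = lllkjlkjjk$klkjjljk
sorted[8] = kjjk$klkjjljklllkjl

Answer: kjjk$klkjjljklllkjl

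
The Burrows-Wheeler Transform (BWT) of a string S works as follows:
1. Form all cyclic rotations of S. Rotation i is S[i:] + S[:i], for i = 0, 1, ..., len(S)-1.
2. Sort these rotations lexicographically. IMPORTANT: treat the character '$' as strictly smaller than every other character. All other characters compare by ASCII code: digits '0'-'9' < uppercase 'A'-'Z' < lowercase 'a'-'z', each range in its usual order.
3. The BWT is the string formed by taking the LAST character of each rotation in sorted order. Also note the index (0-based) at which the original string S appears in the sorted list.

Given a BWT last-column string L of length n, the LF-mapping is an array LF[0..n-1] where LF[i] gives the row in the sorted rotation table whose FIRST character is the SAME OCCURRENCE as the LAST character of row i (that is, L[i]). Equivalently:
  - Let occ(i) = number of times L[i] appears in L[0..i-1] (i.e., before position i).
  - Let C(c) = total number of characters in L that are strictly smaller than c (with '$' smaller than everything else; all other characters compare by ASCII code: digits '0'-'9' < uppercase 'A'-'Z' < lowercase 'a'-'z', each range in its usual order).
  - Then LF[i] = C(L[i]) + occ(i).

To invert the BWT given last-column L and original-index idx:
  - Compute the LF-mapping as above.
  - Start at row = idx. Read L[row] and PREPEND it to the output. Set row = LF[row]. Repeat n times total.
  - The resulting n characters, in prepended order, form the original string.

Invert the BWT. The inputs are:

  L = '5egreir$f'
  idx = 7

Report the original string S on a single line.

LF mapping: 1 2 5 7 3 6 8 0 4
Walk LF starting at row 7, prepending L[row]:
  step 1: row=7, L[7]='$', prepend. Next row=LF[7]=0
  step 2: row=0, L[0]='5', prepend. Next row=LF[0]=1
  step 3: row=1, L[1]='e', prepend. Next row=LF[1]=2
  step 4: row=2, L[2]='g', prepend. Next row=LF[2]=5
  step 5: row=5, L[5]='i', prepend. Next row=LF[5]=6
  step 6: row=6, L[6]='r', prepend. Next row=LF[6]=8
  step 7: row=8, L[8]='f', prepend. Next row=LF[8]=4
  step 8: row=4, L[4]='e', prepend. Next row=LF[4]=3
  step 9: row=3, L[3]='r', prepend. Next row=LF[3]=7
Reversed output: refrige5$

Answer: refrige5$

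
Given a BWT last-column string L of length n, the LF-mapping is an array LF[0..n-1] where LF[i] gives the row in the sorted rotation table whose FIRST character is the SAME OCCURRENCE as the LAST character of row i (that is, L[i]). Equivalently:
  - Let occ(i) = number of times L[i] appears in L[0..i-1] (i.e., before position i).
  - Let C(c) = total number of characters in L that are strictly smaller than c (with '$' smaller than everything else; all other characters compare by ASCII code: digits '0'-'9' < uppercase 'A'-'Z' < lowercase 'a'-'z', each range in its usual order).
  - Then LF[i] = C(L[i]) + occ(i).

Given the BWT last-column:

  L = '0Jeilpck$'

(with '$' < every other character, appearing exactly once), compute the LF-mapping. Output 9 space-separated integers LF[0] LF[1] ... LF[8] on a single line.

Answer: 1 2 4 5 7 8 3 6 0

Derivation:
Char counts: '$':1, '0':1, 'J':1, 'c':1, 'e':1, 'i':1, 'k':1, 'l':1, 'p':1
C (first-col start): C('$')=0, C('0')=1, C('J')=2, C('c')=3, C('e')=4, C('i')=5, C('k')=6, C('l')=7, C('p')=8
L[0]='0': occ=0, LF[0]=C('0')+0=1+0=1
L[1]='J': occ=0, LF[1]=C('J')+0=2+0=2
L[2]='e': occ=0, LF[2]=C('e')+0=4+0=4
L[3]='i': occ=0, LF[3]=C('i')+0=5+0=5
L[4]='l': occ=0, LF[4]=C('l')+0=7+0=7
L[5]='p': occ=0, LF[5]=C('p')+0=8+0=8
L[6]='c': occ=0, LF[6]=C('c')+0=3+0=3
L[7]='k': occ=0, LF[7]=C('k')+0=6+0=6
L[8]='$': occ=0, LF[8]=C('$')+0=0+0=0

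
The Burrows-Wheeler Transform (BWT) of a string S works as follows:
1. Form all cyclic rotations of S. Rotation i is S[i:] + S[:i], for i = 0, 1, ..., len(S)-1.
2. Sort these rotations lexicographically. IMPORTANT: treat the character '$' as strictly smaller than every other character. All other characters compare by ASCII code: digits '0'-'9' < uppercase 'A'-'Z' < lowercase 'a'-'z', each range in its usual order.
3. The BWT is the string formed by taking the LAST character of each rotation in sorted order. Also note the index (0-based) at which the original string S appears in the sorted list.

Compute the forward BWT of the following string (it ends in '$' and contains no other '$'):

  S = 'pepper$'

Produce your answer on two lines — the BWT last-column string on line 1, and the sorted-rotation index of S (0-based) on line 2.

All 7 rotations (rotation i = S[i:]+S[:i]):
  rot[0] = pepper$
  rot[1] = epper$p
  rot[2] = pper$pe
  rot[3] = per$pep
  rot[4] = er$pepp
  rot[5] = r$peppe
  rot[6] = $pepper
Sorted (with $ < everything):
  sorted[0] = $pepper  (last char: 'r')
  sorted[1] = epper$p  (last char: 'p')
  sorted[2] = er$pepp  (last char: 'p')
  sorted[3] = pepper$  (last char: '$')
  sorted[4] = per$pep  (last char: 'p')
  sorted[5] = pper$pe  (last char: 'e')
  sorted[6] = r$peppe  (last char: 'e')
Last column: rpp$pee
Original string S is at sorted index 3

Answer: rpp$pee
3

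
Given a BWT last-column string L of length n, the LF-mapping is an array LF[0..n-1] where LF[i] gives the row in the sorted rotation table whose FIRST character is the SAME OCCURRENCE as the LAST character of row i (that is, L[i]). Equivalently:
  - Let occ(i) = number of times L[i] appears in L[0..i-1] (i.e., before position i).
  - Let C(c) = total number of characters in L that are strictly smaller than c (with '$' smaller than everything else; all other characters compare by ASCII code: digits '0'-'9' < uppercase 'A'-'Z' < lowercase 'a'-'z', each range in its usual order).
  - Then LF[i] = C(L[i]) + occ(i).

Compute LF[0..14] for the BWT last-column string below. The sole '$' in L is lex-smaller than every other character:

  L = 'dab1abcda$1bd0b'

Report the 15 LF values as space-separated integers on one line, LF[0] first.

Char counts: '$':1, '0':1, '1':2, 'a':3, 'b':4, 'c':1, 'd':3
C (first-col start): C('$')=0, C('0')=1, C('1')=2, C('a')=4, C('b')=7, C('c')=11, C('d')=12
L[0]='d': occ=0, LF[0]=C('d')+0=12+0=12
L[1]='a': occ=0, LF[1]=C('a')+0=4+0=4
L[2]='b': occ=0, LF[2]=C('b')+0=7+0=7
L[3]='1': occ=0, LF[3]=C('1')+0=2+0=2
L[4]='a': occ=1, LF[4]=C('a')+1=4+1=5
L[5]='b': occ=1, LF[5]=C('b')+1=7+1=8
L[6]='c': occ=0, LF[6]=C('c')+0=11+0=11
L[7]='d': occ=1, LF[7]=C('d')+1=12+1=13
L[8]='a': occ=2, LF[8]=C('a')+2=4+2=6
L[9]='$': occ=0, LF[9]=C('$')+0=0+0=0
L[10]='1': occ=1, LF[10]=C('1')+1=2+1=3
L[11]='b': occ=2, LF[11]=C('b')+2=7+2=9
L[12]='d': occ=2, LF[12]=C('d')+2=12+2=14
L[13]='0': occ=0, LF[13]=C('0')+0=1+0=1
L[14]='b': occ=3, LF[14]=C('b')+3=7+3=10

Answer: 12 4 7 2 5 8 11 13 6 0 3 9 14 1 10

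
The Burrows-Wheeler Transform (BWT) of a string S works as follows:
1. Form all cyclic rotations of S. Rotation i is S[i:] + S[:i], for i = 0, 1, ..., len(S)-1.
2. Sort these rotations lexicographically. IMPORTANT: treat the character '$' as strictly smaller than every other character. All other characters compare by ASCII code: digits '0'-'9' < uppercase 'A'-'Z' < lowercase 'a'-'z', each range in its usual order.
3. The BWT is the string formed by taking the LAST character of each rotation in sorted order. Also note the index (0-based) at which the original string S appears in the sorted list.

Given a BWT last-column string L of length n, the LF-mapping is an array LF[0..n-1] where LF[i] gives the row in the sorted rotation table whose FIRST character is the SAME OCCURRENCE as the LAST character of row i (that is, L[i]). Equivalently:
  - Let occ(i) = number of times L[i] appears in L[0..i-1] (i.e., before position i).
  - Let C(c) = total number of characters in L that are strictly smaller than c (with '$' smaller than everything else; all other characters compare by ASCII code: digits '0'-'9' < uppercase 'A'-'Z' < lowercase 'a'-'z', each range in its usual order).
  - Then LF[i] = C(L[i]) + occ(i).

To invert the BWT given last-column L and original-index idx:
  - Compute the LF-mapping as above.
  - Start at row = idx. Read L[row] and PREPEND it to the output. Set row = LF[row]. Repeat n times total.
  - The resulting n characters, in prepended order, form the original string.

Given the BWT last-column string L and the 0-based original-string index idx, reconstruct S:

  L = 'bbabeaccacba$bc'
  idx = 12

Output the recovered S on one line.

LF mapping: 5 6 1 7 14 2 10 11 3 12 8 4 0 9 13
Walk LF starting at row 12, prepending L[row]:
  step 1: row=12, L[12]='$', prepend. Next row=LF[12]=0
  step 2: row=0, L[0]='b', prepend. Next row=LF[0]=5
  step 3: row=5, L[5]='a', prepend. Next row=LF[5]=2
  step 4: row=2, L[2]='a', prepend. Next row=LF[2]=1
  step 5: row=1, L[1]='b', prepend. Next row=LF[1]=6
  step 6: row=6, L[6]='c', prepend. Next row=LF[6]=10
  step 7: row=10, L[10]='b', prepend. Next row=LF[10]=8
  step 8: row=8, L[8]='a', prepend. Next row=LF[8]=3
  step 9: row=3, L[3]='b', prepend. Next row=LF[3]=7
  step 10: row=7, L[7]='c', prepend. Next row=LF[7]=11
  step 11: row=11, L[11]='a', prepend. Next row=LF[11]=4
  step 12: row=4, L[4]='e', prepend. Next row=LF[4]=14
  step 13: row=14, L[14]='c', prepend. Next row=LF[14]=13
  step 14: row=13, L[13]='b', prepend. Next row=LF[13]=9
  step 15: row=9, L[9]='c', prepend. Next row=LF[9]=12
Reversed output: cbceacbabcbaab$

Answer: cbceacbabcbaab$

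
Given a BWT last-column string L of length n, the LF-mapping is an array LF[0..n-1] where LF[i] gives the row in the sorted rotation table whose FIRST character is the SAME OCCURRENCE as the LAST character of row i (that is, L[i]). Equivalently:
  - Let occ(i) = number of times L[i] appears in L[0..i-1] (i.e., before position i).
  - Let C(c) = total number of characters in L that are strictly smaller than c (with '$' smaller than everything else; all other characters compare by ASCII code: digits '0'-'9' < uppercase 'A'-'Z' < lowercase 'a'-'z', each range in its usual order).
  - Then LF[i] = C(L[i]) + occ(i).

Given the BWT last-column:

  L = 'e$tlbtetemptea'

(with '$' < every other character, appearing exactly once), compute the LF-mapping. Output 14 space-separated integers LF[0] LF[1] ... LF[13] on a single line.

Char counts: '$':1, 'a':1, 'b':1, 'e':4, 'l':1, 'm':1, 'p':1, 't':4
C (first-col start): C('$')=0, C('a')=1, C('b')=2, C('e')=3, C('l')=7, C('m')=8, C('p')=9, C('t')=10
L[0]='e': occ=0, LF[0]=C('e')+0=3+0=3
L[1]='$': occ=0, LF[1]=C('$')+0=0+0=0
L[2]='t': occ=0, LF[2]=C('t')+0=10+0=10
L[3]='l': occ=0, LF[3]=C('l')+0=7+0=7
L[4]='b': occ=0, LF[4]=C('b')+0=2+0=2
L[5]='t': occ=1, LF[5]=C('t')+1=10+1=11
L[6]='e': occ=1, LF[6]=C('e')+1=3+1=4
L[7]='t': occ=2, LF[7]=C('t')+2=10+2=12
L[8]='e': occ=2, LF[8]=C('e')+2=3+2=5
L[9]='m': occ=0, LF[9]=C('m')+0=8+0=8
L[10]='p': occ=0, LF[10]=C('p')+0=9+0=9
L[11]='t': occ=3, LF[11]=C('t')+3=10+3=13
L[12]='e': occ=3, LF[12]=C('e')+3=3+3=6
L[13]='a': occ=0, LF[13]=C('a')+0=1+0=1

Answer: 3 0 10 7 2 11 4 12 5 8 9 13 6 1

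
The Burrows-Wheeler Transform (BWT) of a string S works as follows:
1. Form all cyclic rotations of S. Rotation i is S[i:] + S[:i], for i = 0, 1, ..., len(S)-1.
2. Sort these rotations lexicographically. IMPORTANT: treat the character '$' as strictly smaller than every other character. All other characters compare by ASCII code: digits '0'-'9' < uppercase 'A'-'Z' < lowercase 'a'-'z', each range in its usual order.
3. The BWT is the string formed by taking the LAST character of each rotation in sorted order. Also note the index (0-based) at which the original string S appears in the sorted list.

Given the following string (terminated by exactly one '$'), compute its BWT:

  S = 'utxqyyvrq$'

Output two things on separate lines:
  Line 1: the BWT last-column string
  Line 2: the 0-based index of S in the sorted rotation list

Answer: qrxvu$ytyq
5

Derivation:
All 10 rotations (rotation i = S[i:]+S[:i]):
  rot[0] = utxqyyvrq$
  rot[1] = txqyyvrq$u
  rot[2] = xqyyvrq$ut
  rot[3] = qyyvrq$utx
  rot[4] = yyvrq$utxq
  rot[5] = yvrq$utxqy
  rot[6] = vrq$utxqyy
  rot[7] = rq$utxqyyv
  rot[8] = q$utxqyyvr
  rot[9] = $utxqyyvrq
Sorted (with $ < everything):
  sorted[0] = $utxqyyvrq  (last char: 'q')
  sorted[1] = q$utxqyyvr  (last char: 'r')
  sorted[2] = qyyvrq$utx  (last char: 'x')
  sorted[3] = rq$utxqyyv  (last char: 'v')
  sorted[4] = txqyyvrq$u  (last char: 'u')
  sorted[5] = utxqyyvrq$  (last char: '$')
  sorted[6] = vrq$utxqyy  (last char: 'y')
  sorted[7] = xqyyvrq$ut  (last char: 't')
  sorted[8] = yvrq$utxqy  (last char: 'y')
  sorted[9] = yyvrq$utxq  (last char: 'q')
Last column: qrxvu$ytyq
Original string S is at sorted index 5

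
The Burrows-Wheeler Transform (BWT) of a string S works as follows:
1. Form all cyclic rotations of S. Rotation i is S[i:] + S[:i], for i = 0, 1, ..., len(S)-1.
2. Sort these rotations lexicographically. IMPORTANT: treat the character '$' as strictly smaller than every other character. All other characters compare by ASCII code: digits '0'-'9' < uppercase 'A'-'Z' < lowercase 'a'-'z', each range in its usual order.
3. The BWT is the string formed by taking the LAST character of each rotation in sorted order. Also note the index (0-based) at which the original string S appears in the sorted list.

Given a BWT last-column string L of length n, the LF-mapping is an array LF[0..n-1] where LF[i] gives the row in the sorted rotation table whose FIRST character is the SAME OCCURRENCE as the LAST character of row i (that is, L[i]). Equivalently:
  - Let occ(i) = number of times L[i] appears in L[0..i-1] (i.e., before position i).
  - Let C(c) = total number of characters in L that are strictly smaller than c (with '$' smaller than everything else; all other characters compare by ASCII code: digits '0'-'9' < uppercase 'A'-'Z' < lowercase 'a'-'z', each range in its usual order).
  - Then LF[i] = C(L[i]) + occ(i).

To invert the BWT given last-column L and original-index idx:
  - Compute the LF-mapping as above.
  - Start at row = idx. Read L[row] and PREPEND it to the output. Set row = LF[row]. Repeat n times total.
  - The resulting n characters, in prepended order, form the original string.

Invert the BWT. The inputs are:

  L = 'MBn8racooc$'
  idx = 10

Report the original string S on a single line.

Answer: raccoonB8M$

Derivation:
LF mapping: 3 2 7 1 10 4 5 8 9 6 0
Walk LF starting at row 10, prepending L[row]:
  step 1: row=10, L[10]='$', prepend. Next row=LF[10]=0
  step 2: row=0, L[0]='M', prepend. Next row=LF[0]=3
  step 3: row=3, L[3]='8', prepend. Next row=LF[3]=1
  step 4: row=1, L[1]='B', prepend. Next row=LF[1]=2
  step 5: row=2, L[2]='n', prepend. Next row=LF[2]=7
  step 6: row=7, L[7]='o', prepend. Next row=LF[7]=8
  step 7: row=8, L[8]='o', prepend. Next row=LF[8]=9
  step 8: row=9, L[9]='c', prepend. Next row=LF[9]=6
  step 9: row=6, L[6]='c', prepend. Next row=LF[6]=5
  step 10: row=5, L[5]='a', prepend. Next row=LF[5]=4
  step 11: row=4, L[4]='r', prepend. Next row=LF[4]=10
Reversed output: raccoonB8M$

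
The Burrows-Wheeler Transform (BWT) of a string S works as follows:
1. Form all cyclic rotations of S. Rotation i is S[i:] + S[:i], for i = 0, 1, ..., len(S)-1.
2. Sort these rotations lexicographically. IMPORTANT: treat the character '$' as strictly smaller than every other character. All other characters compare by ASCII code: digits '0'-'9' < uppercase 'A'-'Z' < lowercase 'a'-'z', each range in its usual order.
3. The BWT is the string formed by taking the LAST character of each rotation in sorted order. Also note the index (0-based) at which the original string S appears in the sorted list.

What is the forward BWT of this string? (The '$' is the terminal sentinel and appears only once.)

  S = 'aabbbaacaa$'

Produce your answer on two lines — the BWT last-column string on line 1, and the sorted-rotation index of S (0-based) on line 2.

All 11 rotations (rotation i = S[i:]+S[:i]):
  rot[0] = aabbbaacaa$
  rot[1] = abbbaacaa$a
  rot[2] = bbbaacaa$aa
  rot[3] = bbaacaa$aab
  rot[4] = baacaa$aabb
  rot[5] = aacaa$aabbb
  rot[6] = acaa$aabbba
  rot[7] = caa$aabbbaa
  rot[8] = aa$aabbbaac
  rot[9] = a$aabbbaaca
  rot[10] = $aabbbaacaa
Sorted (with $ < everything):
  sorted[0] = $aabbbaacaa  (last char: 'a')
  sorted[1] = a$aabbbaaca  (last char: 'a')
  sorted[2] = aa$aabbbaac  (last char: 'c')
  sorted[3] = aabbbaacaa$  (last char: '$')
  sorted[4] = aacaa$aabbb  (last char: 'b')
  sorted[5] = abbbaacaa$a  (last char: 'a')
  sorted[6] = acaa$aabbba  (last char: 'a')
  sorted[7] = baacaa$aabb  (last char: 'b')
  sorted[8] = bbaacaa$aab  (last char: 'b')
  sorted[9] = bbbaacaa$aa  (last char: 'a')
  sorted[10] = caa$aabbbaa  (last char: 'a')
Last column: aac$baabbaa
Original string S is at sorted index 3

Answer: aac$baabbaa
3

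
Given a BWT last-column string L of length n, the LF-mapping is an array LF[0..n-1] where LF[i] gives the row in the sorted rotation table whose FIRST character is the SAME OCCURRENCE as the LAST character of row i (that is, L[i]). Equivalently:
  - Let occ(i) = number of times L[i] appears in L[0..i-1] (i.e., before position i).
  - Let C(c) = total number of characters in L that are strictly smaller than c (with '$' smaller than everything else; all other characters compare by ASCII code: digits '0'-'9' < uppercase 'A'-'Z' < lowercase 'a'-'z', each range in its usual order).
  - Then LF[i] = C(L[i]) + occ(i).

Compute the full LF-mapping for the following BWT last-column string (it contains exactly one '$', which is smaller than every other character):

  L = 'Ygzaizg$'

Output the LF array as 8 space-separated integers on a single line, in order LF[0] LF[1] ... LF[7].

Char counts: '$':1, 'Y':1, 'a':1, 'g':2, 'i':1, 'z':2
C (first-col start): C('$')=0, C('Y')=1, C('a')=2, C('g')=3, C('i')=5, C('z')=6
L[0]='Y': occ=0, LF[0]=C('Y')+0=1+0=1
L[1]='g': occ=0, LF[1]=C('g')+0=3+0=3
L[2]='z': occ=0, LF[2]=C('z')+0=6+0=6
L[3]='a': occ=0, LF[3]=C('a')+0=2+0=2
L[4]='i': occ=0, LF[4]=C('i')+0=5+0=5
L[5]='z': occ=1, LF[5]=C('z')+1=6+1=7
L[6]='g': occ=1, LF[6]=C('g')+1=3+1=4
L[7]='$': occ=0, LF[7]=C('$')+0=0+0=0

Answer: 1 3 6 2 5 7 4 0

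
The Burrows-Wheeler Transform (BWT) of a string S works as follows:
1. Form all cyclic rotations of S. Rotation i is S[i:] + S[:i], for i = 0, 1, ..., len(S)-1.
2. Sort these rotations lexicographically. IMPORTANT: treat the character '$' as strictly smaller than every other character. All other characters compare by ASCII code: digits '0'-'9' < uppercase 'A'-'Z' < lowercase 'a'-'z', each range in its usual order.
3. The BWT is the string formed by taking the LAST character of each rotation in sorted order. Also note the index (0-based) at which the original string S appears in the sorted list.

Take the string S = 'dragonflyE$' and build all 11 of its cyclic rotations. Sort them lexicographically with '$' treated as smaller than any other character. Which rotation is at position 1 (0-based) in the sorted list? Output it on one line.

Answer: E$dragonfly

Derivation:
All 11 rotations (rotation i = S[i:]+S[:i]):
  rot[0] = dragonflyE$
  rot[1] = ragonflyE$d
  rot[2] = agonflyE$dr
  rot[3] = gonflyE$dra
  rot[4] = onflyE$drag
  rot[5] = nflyE$drago
  rot[6] = flyE$dragon
  rot[7] = lyE$dragonf
  rot[8] = yE$dragonfl
  rot[9] = E$dragonfly
  rot[10] = $dragonflyE
Sorted (with $ < everything):
  sorted[0] = $dragonflyE
  sorted[1] = E$dragonfly
  sorted[2] = agonflyE$dr
  sorted[3] = dragonflyE$
  sorted[4] = flyE$dragon
  sorted[5] = gonflyE$dra
  sorted[6] = lyE$dragonf
  sorted[7] = nflyE$drago
  sorted[8] = onflyE$drag
  sorted[9] = ragonflyE$d
  sorted[10] = yE$dragonfl
sorted[1] = E$dragonfly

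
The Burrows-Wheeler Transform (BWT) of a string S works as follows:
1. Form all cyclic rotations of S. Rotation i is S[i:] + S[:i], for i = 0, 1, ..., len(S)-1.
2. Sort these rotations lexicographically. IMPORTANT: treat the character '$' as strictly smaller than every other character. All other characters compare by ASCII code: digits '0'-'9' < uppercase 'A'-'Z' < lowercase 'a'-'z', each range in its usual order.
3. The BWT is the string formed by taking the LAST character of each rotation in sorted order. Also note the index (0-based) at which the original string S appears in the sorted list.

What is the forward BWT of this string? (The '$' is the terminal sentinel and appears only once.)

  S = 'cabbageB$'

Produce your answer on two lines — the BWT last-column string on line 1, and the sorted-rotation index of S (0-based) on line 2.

All 9 rotations (rotation i = S[i:]+S[:i]):
  rot[0] = cabbageB$
  rot[1] = abbageB$c
  rot[2] = bbageB$ca
  rot[3] = bageB$cab
  rot[4] = ageB$cabb
  rot[5] = geB$cabba
  rot[6] = eB$cabbag
  rot[7] = B$cabbage
  rot[8] = $cabbageB
Sorted (with $ < everything):
  sorted[0] = $cabbageB  (last char: 'B')
  sorted[1] = B$cabbage  (last char: 'e')
  sorted[2] = abbageB$c  (last char: 'c')
  sorted[3] = ageB$cabb  (last char: 'b')
  sorted[4] = bageB$cab  (last char: 'b')
  sorted[5] = bbageB$ca  (last char: 'a')
  sorted[6] = cabbageB$  (last char: '$')
  sorted[7] = eB$cabbag  (last char: 'g')
  sorted[8] = geB$cabba  (last char: 'a')
Last column: Becbba$ga
Original string S is at sorted index 6

Answer: Becbba$ga
6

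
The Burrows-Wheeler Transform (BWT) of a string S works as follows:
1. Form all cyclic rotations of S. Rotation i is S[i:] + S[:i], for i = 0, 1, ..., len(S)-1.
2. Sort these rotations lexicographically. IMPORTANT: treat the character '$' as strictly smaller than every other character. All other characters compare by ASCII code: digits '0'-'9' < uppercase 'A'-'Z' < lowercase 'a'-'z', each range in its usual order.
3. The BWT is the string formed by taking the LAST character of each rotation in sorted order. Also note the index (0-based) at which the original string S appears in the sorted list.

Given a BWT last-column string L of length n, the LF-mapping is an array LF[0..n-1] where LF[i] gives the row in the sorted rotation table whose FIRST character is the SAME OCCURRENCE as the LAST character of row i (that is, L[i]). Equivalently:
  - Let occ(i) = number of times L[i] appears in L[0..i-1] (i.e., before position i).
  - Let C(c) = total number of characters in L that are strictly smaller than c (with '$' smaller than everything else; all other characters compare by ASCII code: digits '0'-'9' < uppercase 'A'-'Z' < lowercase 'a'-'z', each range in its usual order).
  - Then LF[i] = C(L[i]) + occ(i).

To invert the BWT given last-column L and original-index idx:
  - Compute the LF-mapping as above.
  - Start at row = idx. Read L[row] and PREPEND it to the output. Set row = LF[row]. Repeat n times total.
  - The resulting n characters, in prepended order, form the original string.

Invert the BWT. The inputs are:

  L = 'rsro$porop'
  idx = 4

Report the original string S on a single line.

LF mapping: 6 9 7 1 0 4 2 8 3 5
Walk LF starting at row 4, prepending L[row]:
  step 1: row=4, L[4]='$', prepend. Next row=LF[4]=0
  step 2: row=0, L[0]='r', prepend. Next row=LF[0]=6
  step 3: row=6, L[6]='o', prepend. Next row=LF[6]=2
  step 4: row=2, L[2]='r', prepend. Next row=LF[2]=7
  step 5: row=7, L[7]='r', prepend. Next row=LF[7]=8
  step 6: row=8, L[8]='o', prepend. Next row=LF[8]=3
  step 7: row=3, L[3]='o', prepend. Next row=LF[3]=1
  step 8: row=1, L[1]='s', prepend. Next row=LF[1]=9
  step 9: row=9, L[9]='p', prepend. Next row=LF[9]=5
  step 10: row=5, L[5]='p', prepend. Next row=LF[5]=4
Reversed output: ppsoorror$

Answer: ppsoorror$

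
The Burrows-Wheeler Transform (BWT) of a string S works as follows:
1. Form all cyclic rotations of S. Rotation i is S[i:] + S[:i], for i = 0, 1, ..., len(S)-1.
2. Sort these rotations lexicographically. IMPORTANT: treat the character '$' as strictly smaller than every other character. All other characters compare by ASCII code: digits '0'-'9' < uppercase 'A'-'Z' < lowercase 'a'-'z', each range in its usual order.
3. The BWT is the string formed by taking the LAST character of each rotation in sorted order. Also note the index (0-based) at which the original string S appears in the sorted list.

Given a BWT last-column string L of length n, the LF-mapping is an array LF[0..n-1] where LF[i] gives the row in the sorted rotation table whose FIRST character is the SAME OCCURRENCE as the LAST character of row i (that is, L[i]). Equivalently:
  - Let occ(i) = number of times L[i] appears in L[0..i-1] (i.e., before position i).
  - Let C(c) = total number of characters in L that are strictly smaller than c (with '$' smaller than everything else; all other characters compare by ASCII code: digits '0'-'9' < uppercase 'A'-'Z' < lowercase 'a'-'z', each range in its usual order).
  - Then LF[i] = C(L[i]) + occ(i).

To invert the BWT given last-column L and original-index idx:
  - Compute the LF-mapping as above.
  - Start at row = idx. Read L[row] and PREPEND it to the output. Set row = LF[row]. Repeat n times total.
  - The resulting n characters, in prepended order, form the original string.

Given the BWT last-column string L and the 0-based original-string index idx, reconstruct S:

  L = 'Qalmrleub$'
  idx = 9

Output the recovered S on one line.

LF mapping: 1 2 5 7 8 6 4 9 3 0
Walk LF starting at row 9, prepending L[row]:
  step 1: row=9, L[9]='$', prepend. Next row=LF[9]=0
  step 2: row=0, L[0]='Q', prepend. Next row=LF[0]=1
  step 3: row=1, L[1]='a', prepend. Next row=LF[1]=2
  step 4: row=2, L[2]='l', prepend. Next row=LF[2]=5
  step 5: row=5, L[5]='l', prepend. Next row=LF[5]=6
  step 6: row=6, L[6]='e', prepend. Next row=LF[6]=4
  step 7: row=4, L[4]='r', prepend. Next row=LF[4]=8
  step 8: row=8, L[8]='b', prepend. Next row=LF[8]=3
  step 9: row=3, L[3]='m', prepend. Next row=LF[3]=7
  step 10: row=7, L[7]='u', prepend. Next row=LF[7]=9
Reversed output: umbrellaQ$

Answer: umbrellaQ$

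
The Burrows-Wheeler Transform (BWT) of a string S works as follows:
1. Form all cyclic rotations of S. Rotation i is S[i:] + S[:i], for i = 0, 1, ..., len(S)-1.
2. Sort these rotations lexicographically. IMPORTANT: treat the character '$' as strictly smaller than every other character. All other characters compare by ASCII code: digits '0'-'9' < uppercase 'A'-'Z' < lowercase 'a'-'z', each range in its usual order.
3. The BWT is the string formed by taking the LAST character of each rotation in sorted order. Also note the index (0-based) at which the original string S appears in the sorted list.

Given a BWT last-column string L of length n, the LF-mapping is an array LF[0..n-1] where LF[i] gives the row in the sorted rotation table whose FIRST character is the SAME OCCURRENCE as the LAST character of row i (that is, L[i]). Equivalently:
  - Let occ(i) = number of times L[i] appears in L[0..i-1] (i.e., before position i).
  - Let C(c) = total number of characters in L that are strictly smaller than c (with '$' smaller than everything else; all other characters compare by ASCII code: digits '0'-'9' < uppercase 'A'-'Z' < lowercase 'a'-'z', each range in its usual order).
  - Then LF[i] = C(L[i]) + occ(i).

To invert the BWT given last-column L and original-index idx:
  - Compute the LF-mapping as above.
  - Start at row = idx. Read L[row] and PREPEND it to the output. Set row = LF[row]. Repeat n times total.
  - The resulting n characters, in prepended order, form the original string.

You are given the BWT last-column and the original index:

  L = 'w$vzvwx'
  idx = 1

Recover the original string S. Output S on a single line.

Answer: vvwxzw$

Derivation:
LF mapping: 3 0 1 6 2 4 5
Walk LF starting at row 1, prepending L[row]:
  step 1: row=1, L[1]='$', prepend. Next row=LF[1]=0
  step 2: row=0, L[0]='w', prepend. Next row=LF[0]=3
  step 3: row=3, L[3]='z', prepend. Next row=LF[3]=6
  step 4: row=6, L[6]='x', prepend. Next row=LF[6]=5
  step 5: row=5, L[5]='w', prepend. Next row=LF[5]=4
  step 6: row=4, L[4]='v', prepend. Next row=LF[4]=2
  step 7: row=2, L[2]='v', prepend. Next row=LF[2]=1
Reversed output: vvwxzw$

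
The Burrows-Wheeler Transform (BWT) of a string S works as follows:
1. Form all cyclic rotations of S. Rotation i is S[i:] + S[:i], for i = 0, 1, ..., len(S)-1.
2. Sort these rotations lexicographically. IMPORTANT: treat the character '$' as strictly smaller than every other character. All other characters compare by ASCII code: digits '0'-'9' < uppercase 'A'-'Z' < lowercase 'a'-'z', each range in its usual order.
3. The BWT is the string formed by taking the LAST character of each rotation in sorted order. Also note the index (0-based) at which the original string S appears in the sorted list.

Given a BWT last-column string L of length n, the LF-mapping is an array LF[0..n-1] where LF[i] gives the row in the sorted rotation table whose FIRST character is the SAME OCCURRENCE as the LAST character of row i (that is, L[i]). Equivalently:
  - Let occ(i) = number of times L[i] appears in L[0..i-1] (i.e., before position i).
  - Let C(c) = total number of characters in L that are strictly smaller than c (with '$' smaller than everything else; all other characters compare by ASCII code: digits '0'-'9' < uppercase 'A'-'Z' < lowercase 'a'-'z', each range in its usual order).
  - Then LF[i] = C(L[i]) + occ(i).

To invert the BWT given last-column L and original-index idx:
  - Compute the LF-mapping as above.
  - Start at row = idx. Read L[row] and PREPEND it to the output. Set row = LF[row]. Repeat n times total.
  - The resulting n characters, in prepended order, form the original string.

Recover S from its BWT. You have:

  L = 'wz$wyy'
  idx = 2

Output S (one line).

LF mapping: 1 5 0 2 3 4
Walk LF starting at row 2, prepending L[row]:
  step 1: row=2, L[2]='$', prepend. Next row=LF[2]=0
  step 2: row=0, L[0]='w', prepend. Next row=LF[0]=1
  step 3: row=1, L[1]='z', prepend. Next row=LF[1]=5
  step 4: row=5, L[5]='y', prepend. Next row=LF[5]=4
  step 5: row=4, L[4]='y', prepend. Next row=LF[4]=3
  step 6: row=3, L[3]='w', prepend. Next row=LF[3]=2
Reversed output: wyyzw$

Answer: wyyzw$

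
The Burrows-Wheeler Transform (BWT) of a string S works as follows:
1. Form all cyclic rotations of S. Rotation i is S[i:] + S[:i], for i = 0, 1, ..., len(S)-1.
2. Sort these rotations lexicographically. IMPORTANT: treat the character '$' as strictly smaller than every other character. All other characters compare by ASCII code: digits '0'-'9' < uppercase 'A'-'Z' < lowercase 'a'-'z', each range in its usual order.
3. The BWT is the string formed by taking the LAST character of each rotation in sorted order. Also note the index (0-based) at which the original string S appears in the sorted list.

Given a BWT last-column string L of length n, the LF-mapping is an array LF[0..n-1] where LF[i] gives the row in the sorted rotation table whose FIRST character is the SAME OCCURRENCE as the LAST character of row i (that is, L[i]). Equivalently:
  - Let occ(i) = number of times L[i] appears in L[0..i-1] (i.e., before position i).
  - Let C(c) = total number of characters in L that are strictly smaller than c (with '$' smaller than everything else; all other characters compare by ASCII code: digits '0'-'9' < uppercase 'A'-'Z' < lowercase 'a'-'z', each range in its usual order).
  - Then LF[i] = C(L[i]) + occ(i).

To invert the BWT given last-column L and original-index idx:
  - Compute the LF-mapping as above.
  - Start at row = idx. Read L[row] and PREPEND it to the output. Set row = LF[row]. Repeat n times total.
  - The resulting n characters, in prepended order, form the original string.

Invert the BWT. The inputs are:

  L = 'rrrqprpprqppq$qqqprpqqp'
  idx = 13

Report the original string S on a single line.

LF mapping: 17 18 19 9 1 20 2 3 21 10 4 5 11 0 12 13 14 6 22 7 15 16 8
Walk LF starting at row 13, prepending L[row]:
  step 1: row=13, L[13]='$', prepend. Next row=LF[13]=0
  step 2: row=0, L[0]='r', prepend. Next row=LF[0]=17
  step 3: row=17, L[17]='p', prepend. Next row=LF[17]=6
  step 4: row=6, L[6]='p', prepend. Next row=LF[6]=2
  step 5: row=2, L[2]='r', prepend. Next row=LF[2]=19
  step 6: row=19, L[19]='p', prepend. Next row=LF[19]=7
  step 7: row=7, L[7]='p', prepend. Next row=LF[7]=3
  step 8: row=3, L[3]='q', prepend. Next row=LF[3]=9
  step 9: row=9, L[9]='q', prepend. Next row=LF[9]=10
  step 10: row=10, L[10]='p', prepend. Next row=LF[10]=4
  step 11: row=4, L[4]='p', prepend. Next row=LF[4]=1
  step 12: row=1, L[1]='r', prepend. Next row=LF[1]=18
  step 13: row=18, L[18]='r', prepend. Next row=LF[18]=22
  step 14: row=22, L[22]='p', prepend. Next row=LF[22]=8
  step 15: row=8, L[8]='r', prepend. Next row=LF[8]=21
  step 16: row=21, L[21]='q', prepend. Next row=LF[21]=16
  step 17: row=16, L[16]='q', prepend. Next row=LF[16]=14
  step 18: row=14, L[14]='q', prepend. Next row=LF[14]=12
  step 19: row=12, L[12]='q', prepend. Next row=LF[12]=11
  step 20: row=11, L[11]='p', prepend. Next row=LF[11]=5
  step 21: row=5, L[5]='r', prepend. Next row=LF[5]=20
  step 22: row=20, L[20]='q', prepend. Next row=LF[20]=15
  step 23: row=15, L[15]='q', prepend. Next row=LF[15]=13
Reversed output: qqrpqqqqrprrppqqpprppr$

Answer: qqrpqqqqrprrppqqpprppr$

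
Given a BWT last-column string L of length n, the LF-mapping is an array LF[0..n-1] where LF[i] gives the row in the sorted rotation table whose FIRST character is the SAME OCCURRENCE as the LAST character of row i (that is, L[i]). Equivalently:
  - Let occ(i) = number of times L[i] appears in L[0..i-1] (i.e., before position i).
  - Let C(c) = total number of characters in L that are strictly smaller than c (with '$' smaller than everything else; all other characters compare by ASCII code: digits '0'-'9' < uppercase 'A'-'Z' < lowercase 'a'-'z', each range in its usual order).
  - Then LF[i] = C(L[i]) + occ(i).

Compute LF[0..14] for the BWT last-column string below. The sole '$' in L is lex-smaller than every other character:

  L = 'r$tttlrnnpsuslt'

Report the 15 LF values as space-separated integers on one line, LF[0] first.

Char counts: '$':1, 'l':2, 'n':2, 'p':1, 'r':2, 's':2, 't':4, 'u':1
C (first-col start): C('$')=0, C('l')=1, C('n')=3, C('p')=5, C('r')=6, C('s')=8, C('t')=10, C('u')=14
L[0]='r': occ=0, LF[0]=C('r')+0=6+0=6
L[1]='$': occ=0, LF[1]=C('$')+0=0+0=0
L[2]='t': occ=0, LF[2]=C('t')+0=10+0=10
L[3]='t': occ=1, LF[3]=C('t')+1=10+1=11
L[4]='t': occ=2, LF[4]=C('t')+2=10+2=12
L[5]='l': occ=0, LF[5]=C('l')+0=1+0=1
L[6]='r': occ=1, LF[6]=C('r')+1=6+1=7
L[7]='n': occ=0, LF[7]=C('n')+0=3+0=3
L[8]='n': occ=1, LF[8]=C('n')+1=3+1=4
L[9]='p': occ=0, LF[9]=C('p')+0=5+0=5
L[10]='s': occ=0, LF[10]=C('s')+0=8+0=8
L[11]='u': occ=0, LF[11]=C('u')+0=14+0=14
L[12]='s': occ=1, LF[12]=C('s')+1=8+1=9
L[13]='l': occ=1, LF[13]=C('l')+1=1+1=2
L[14]='t': occ=3, LF[14]=C('t')+3=10+3=13

Answer: 6 0 10 11 12 1 7 3 4 5 8 14 9 2 13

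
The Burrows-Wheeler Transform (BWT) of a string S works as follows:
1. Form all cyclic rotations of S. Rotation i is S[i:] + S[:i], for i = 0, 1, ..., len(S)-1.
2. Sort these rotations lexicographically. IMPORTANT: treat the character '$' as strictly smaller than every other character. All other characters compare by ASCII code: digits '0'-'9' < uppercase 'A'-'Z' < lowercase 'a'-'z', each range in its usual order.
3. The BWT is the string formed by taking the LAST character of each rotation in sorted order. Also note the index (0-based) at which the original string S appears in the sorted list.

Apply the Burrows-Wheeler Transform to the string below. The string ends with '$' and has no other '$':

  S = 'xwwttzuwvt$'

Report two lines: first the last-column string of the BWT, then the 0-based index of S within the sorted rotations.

Answer: tvwtzwwux$t
9

Derivation:
All 11 rotations (rotation i = S[i:]+S[:i]):
  rot[0] = xwwttzuwvt$
  rot[1] = wwttzuwvt$x
  rot[2] = wttzuwvt$xw
  rot[3] = ttzuwvt$xww
  rot[4] = tzuwvt$xwwt
  rot[5] = zuwvt$xwwtt
  rot[6] = uwvt$xwwttz
  rot[7] = wvt$xwwttzu
  rot[8] = vt$xwwttzuw
  rot[9] = t$xwwttzuwv
  rot[10] = $xwwttzuwvt
Sorted (with $ < everything):
  sorted[0] = $xwwttzuwvt  (last char: 't')
  sorted[1] = t$xwwttzuwv  (last char: 'v')
  sorted[2] = ttzuwvt$xww  (last char: 'w')
  sorted[3] = tzuwvt$xwwt  (last char: 't')
  sorted[4] = uwvt$xwwttz  (last char: 'z')
  sorted[5] = vt$xwwttzuw  (last char: 'w')
  sorted[6] = wttzuwvt$xw  (last char: 'w')
  sorted[7] = wvt$xwwttzu  (last char: 'u')
  sorted[8] = wwttzuwvt$x  (last char: 'x')
  sorted[9] = xwwttzuwvt$  (last char: '$')
  sorted[10] = zuwvt$xwwtt  (last char: 't')
Last column: tvwtzwwux$t
Original string S is at sorted index 9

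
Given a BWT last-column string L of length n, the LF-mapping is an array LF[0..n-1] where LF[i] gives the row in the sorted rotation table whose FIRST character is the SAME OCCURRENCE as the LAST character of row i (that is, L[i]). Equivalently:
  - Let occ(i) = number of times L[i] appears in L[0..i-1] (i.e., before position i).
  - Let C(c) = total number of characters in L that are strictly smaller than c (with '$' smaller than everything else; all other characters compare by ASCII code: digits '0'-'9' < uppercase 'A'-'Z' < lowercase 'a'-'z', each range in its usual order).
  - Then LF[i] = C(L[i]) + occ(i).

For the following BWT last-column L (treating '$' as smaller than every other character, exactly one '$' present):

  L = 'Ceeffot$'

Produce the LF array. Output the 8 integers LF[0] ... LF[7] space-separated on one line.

Answer: 1 2 3 4 5 6 7 0

Derivation:
Char counts: '$':1, 'C':1, 'e':2, 'f':2, 'o':1, 't':1
C (first-col start): C('$')=0, C('C')=1, C('e')=2, C('f')=4, C('o')=6, C('t')=7
L[0]='C': occ=0, LF[0]=C('C')+0=1+0=1
L[1]='e': occ=0, LF[1]=C('e')+0=2+0=2
L[2]='e': occ=1, LF[2]=C('e')+1=2+1=3
L[3]='f': occ=0, LF[3]=C('f')+0=4+0=4
L[4]='f': occ=1, LF[4]=C('f')+1=4+1=5
L[5]='o': occ=0, LF[5]=C('o')+0=6+0=6
L[6]='t': occ=0, LF[6]=C('t')+0=7+0=7
L[7]='$': occ=0, LF[7]=C('$')+0=0+0=0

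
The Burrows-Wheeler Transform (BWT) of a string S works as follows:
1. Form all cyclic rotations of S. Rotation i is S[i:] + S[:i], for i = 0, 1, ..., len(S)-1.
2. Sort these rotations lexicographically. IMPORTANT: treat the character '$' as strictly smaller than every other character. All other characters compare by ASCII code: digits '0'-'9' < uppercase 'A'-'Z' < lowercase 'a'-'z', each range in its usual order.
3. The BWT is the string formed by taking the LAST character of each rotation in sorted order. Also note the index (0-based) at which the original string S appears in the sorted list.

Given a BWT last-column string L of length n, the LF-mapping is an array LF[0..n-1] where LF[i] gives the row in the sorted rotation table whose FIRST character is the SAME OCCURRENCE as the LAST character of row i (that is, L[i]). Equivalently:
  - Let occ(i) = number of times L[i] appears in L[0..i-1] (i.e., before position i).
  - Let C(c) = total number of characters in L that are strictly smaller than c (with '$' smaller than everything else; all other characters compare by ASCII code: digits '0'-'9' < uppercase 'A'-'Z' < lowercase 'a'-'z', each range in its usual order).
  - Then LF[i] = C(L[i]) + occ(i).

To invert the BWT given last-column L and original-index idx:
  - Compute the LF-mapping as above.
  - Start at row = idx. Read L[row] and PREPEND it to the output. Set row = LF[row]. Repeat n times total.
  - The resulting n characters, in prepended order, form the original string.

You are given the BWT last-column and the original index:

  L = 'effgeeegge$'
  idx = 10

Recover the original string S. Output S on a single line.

LF mapping: 1 6 7 8 2 3 4 9 10 5 0
Walk LF starting at row 10, prepending L[row]:
  step 1: row=10, L[10]='$', prepend. Next row=LF[10]=0
  step 2: row=0, L[0]='e', prepend. Next row=LF[0]=1
  step 3: row=1, L[1]='f', prepend. Next row=LF[1]=6
  step 4: row=6, L[6]='e', prepend. Next row=LF[6]=4
  step 5: row=4, L[4]='e', prepend. Next row=LF[4]=2
  step 6: row=2, L[2]='f', prepend. Next row=LF[2]=7
  step 7: row=7, L[7]='g', prepend. Next row=LF[7]=9
  step 8: row=9, L[9]='e', prepend. Next row=LF[9]=5
  step 9: row=5, L[5]='e', prepend. Next row=LF[5]=3
  step 10: row=3, L[3]='g', prepend. Next row=LF[3]=8
  step 11: row=8, L[8]='g', prepend. Next row=LF[8]=10
Reversed output: ggeegfeefe$

Answer: ggeegfeefe$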